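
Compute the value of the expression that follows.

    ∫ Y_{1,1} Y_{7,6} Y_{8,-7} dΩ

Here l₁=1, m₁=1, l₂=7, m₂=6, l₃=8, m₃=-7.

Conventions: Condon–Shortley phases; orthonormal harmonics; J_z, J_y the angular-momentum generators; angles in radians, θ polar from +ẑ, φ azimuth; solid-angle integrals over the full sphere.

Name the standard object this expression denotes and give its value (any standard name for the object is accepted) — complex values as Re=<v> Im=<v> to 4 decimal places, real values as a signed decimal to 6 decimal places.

This is a Gaunt coefficient — the integral of a triple product of spherical harmonics over the sphere.
Checks pass: Σm=0; 16 even; l₃=8∈[6,8].
(2·1+1)(2·7+1)(2·8+1) = 765
Δ: 0! 2! 14! / 17! → 1/2040
sum: t=0:+1/25401600 = 1/25401600
3j²(1 7 8; 0 0 0) = Δ·Π!·Σ² = 8/255  (sign +1)
sum: t=0:+1/12454041600 = 1/12454041600
3j²(1 7 8; 1 6 -7) = Δ·Π!·Σ² = 7/136  (sign -1)
combine: 4πI² = 765·8/255·7/136 = 21/17
take √, sign -1: I = -0.31353083

Gaunt coefficient, -0.313531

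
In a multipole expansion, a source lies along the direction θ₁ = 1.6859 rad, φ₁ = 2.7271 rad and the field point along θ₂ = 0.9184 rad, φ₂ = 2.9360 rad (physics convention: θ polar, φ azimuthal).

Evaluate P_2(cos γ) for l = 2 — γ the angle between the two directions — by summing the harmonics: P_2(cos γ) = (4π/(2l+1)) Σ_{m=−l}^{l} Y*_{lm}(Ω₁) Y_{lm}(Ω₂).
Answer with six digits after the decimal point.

0.240233

Expand P_2 via completeness: Σ_{m} conj(Y_{2,m}) at Ω₁ times Y_{2,m} at Ω₂ —
  m=-2: (0.257534, -0.281023) × (0.223578, 0.097489) = (0.084976, -0.037724)  (running Σ = (0.084976, -0.037724))
  m=-1: (0.080676, -0.035496) × (-0.364840, -0.076083) = (-0.032135, 0.006812)  (running Σ = (0.052841, -0.030911))
  m=0: (-0.302911, -0.000000) × (0.033332, 0.000000) = (-0.010097, -0.000000)  (running Σ = (0.042745, -0.030911))
  m=1: (-0.080676, -0.035496) × (0.364840, -0.076083) = (-0.032135, -0.006812)  (running Σ = (0.010610, -0.037724))
  m=2: (0.257534, 0.281023) × (0.223578, -0.097489) = (0.084976, 0.037724)  (running Σ = (0.095586, 0.000000))
Accumulated sum (0.095586, 0.000000); after 4π/(2l+1) scaling, (0.240233, 0.000000) ⇒ P_2 = 0.240233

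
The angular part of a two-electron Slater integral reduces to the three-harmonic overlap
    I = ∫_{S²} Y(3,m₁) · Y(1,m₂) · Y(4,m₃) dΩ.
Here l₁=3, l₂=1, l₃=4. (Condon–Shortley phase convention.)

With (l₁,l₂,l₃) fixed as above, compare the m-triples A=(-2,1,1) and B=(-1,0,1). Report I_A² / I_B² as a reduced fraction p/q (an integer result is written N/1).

1/5

Same 3,1,4: normalisation and zero-m 3j drop out of the ratio.
A: Δ: 0! 6! 2! / 9! → 1/252; sum: t=0:+1/240 = 1/240; 3j²(3 1 4; -2 1 1) = Δ·Π!·Σ² = 1/84  (sign -1)
B: Δ: 0! 6! 2! / 9! → 1/252; sum: t=0:+1/48 = 1/48; 3j²(3 1 4; -1 0 1) = Δ·Π!·Σ² = 5/84  (sign -1)
I_A²/I_B² = (1/84)/(5/84) = 1/5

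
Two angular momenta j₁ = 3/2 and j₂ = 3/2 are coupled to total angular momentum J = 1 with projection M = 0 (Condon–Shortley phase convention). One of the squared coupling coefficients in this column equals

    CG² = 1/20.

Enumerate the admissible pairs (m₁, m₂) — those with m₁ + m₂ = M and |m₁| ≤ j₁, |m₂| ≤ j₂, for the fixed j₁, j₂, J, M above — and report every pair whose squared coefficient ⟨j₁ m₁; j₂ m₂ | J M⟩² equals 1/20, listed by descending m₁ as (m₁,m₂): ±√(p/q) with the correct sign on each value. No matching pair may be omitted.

(1/2,-1/2): −√(1/20); (-1/2,1/2): −√(1/20)

Admissible pairs with m₁+m₂ = M = 0: (-3/2,3/2), (-1/2,1/2), (1/2,-1/2), (3/2,-3/2)
  (m₁,m₂)=(3/2,-3/2): CG² = 9/20, CG = +√(9/20)
  (m₁,m₂)=(1/2,-1/2): CG² = 1/20, CG = −√(1/20)   ← matches the target
  (m₁,m₂)=(-1/2,1/2): CG² = 1/20, CG = −√(1/20)   ← matches the target
  (m₁,m₂)=(-3/2,3/2): CG² = 9/20, CG = +√(9/20)
Pairs with CG² = 1/20: (1/2,-1/2): −√(1/20); (-1/2,1/2): −√(1/20)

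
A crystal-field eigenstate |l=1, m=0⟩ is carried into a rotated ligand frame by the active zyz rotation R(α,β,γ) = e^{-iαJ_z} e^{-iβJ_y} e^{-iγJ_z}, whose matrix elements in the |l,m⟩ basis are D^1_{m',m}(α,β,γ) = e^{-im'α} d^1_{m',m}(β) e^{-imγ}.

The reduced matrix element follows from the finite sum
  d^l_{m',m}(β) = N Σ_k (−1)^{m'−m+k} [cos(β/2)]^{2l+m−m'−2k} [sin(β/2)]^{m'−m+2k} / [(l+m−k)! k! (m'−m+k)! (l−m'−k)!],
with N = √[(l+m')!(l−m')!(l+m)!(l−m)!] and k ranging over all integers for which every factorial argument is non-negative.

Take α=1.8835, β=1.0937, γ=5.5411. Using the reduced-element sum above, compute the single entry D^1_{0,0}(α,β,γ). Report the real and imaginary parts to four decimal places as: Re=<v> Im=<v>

D^1_{0,0}(1.8835,1.0937,5.5411) = e^{-i·0·1.8835}·d^1_{0,0}(1.0937)·e^{-i·0·5.5411}. Compute d first:
With c≡cos(β/2)=0.854167 and s≡sin(β/2)=0.519999, N=[1·1·1·1]^{1/2}=1.000000
The bounds max(0,m−m')=0 and min(l+m,l−m')=1 give 2 terms
  k=0: (−1)^0·1.0000/(1)·0.8542^2·0.5200^0 = +0.729601
  k=1: (−1)^1·1.0000/(1)·0.8542^0·0.5200^2 = -0.270399
d^1_{0,0}(1.0937) = +0.729601 -0.270399 = +0.459202
D = (+1.000000+0.000000i)·(+0.459202)·(+1.000000+0.000000i) = +0.459202+0.000000i

Re=0.4592 Im=0.0000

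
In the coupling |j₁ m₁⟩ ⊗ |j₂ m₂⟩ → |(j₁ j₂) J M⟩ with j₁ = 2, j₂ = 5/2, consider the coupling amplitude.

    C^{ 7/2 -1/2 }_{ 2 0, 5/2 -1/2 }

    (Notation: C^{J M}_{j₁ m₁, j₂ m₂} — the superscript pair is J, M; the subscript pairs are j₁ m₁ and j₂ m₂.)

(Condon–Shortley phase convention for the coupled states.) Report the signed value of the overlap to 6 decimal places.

+√(4/105) = +0.195180

triangle: 1!·3!·4!/9! = 144/362880
(j±m)!: 2!·2!·2!·3!·3!·4! = 6912
prefactor² = (2J+1)·Δ·N² = 768/35
  k=0: +1/(0!·1!·2!·2!·1!·2!) = 1/8
  k=1: −1/(1!·0!·1!·1!·2!·3!) = -1/12
Σ = 1/24  ⇒  CG² = 768/35·(1/24)² = 4/105
CG = +√(4/105) = +0.195180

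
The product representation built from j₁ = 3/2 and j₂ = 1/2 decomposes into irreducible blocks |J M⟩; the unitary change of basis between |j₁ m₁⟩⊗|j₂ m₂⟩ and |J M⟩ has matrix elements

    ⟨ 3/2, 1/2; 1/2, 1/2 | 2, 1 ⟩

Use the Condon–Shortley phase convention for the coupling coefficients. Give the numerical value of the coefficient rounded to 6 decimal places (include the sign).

+0.866025  (= +√(3/4))

triangle: 0!×3!×1!/5! = 6/120
(j±m)!: 2!×1!×1!×0!×3!×1! = 12
prefactor² = (2J+1)×Δ×N² = 3
  k=0: +1/(0!×0!×1!×1!×2!×0!) = 1/2
Σ = 1/2  ⇒  CG² = 3×(1/2)² = 3/4
CG = +√(3/4) = +0.866025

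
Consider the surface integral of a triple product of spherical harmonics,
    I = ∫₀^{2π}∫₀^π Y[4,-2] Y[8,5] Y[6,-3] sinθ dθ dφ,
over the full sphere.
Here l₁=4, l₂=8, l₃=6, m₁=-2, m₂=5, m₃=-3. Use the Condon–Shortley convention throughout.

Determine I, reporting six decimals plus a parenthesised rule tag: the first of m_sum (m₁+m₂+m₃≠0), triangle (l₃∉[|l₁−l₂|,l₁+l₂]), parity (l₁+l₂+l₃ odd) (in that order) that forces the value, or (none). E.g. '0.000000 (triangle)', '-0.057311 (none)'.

-0.152323 (none)

Rules hold: Σm=0, L=18 even, 4≤6≤12.
N = 9·17·13 = 1989
Δ = 6!·2!·10!/19! = 1/23279256
Racah Σ t=2..4: t=2:+1/1658880 t=3:−1/518400 t=4:+1/1658880 = -1/1382400
⇒ 3j(4 8 6; 0 0 0)² = 504/46189, sgn -1
Racah Σ t=4..6: t=4:+1/34836480 t=5:−1/9676800 t=6:+1/43545600 = -1/19353600
⇒ 3j(4 8 6; -2 5 -3)² = 243/18088, sgn +1
4πI² = N·(3j₀)²·(3jₘ)² = 19683/67507
I = -1·√(0.29157/4π) = -0.15232329
No selection rule forces the value: the integral is nonzero (none).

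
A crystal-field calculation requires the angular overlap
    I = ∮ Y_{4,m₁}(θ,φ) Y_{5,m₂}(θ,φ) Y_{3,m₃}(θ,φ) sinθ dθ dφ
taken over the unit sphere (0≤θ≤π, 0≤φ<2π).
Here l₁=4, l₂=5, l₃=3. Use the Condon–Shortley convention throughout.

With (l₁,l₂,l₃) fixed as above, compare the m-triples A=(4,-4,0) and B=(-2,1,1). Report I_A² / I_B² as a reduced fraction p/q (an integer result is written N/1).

7056/1849

Shared (l₁,l₂,l₃)=(4,5,3): N and (l;000)² cancel in I_A²/I_B².
A: Δ = 6!·2!·4!/13! = 1/180180; Racah Σ t=0..0: t=0:+1/8640 = 1/8640; ⇒ 3j(4 5 3; 4 -4 0)² = 28/715, sgn -1
B: Δ = 6!·2!·4!/13! = 1/180180; Racah Σ t=4..6: t=4:+1/384 t=5:−1/720 t=6:+1/34560 = 43/34560; ⇒ 3j(4 5 3; -2 1 1)² = 1849/180180, sgn +1
I_A²/I_B² = (28/715)/(1849/180180) = 7056/1849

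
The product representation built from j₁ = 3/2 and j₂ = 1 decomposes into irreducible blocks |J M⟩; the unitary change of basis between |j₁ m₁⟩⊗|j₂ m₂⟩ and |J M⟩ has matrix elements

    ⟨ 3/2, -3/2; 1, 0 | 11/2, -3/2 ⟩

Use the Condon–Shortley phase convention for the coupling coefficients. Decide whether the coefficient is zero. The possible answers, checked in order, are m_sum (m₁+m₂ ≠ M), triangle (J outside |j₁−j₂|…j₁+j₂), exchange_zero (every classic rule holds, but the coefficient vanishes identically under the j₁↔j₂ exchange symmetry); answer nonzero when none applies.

triangle

m-sum: m₁+m₂ = -3/2+0 = -3/2, M = -3/2  ✓
triangle: need |j₁−j₂| ≤ J ≤ j₁+j₂, i.e. J ∈ [1/2, 5/2]; J = 11/2 is outside ✗ ⇒ coefficient is 0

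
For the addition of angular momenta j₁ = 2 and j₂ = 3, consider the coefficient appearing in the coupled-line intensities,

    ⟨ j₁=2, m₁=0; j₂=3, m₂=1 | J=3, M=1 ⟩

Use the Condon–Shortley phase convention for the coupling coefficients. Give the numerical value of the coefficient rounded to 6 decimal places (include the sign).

−√(3/20) ≈ -0.387298

triangle: 2!×2!×4!/9! = 96/362880
(j±m)!: 2!×2!×4!×2!×4!×2! = 9216
prefactor² = (2J+1)×Δ×N² = 256/15
  k=0: +1/(0!×2!×2!×4!×0!×0!) = 1/96
  k=1: −1/(1!×1!×1!×3!×1!×1!) = -1/6
  k=2: +1/(2!×0!×0!×2!×2!×2!) = 1/16
Σ = -3/32  ⇒  CG² = 256/15×(-3/32)² = 3/20
CG = −√(3/20) = -0.387298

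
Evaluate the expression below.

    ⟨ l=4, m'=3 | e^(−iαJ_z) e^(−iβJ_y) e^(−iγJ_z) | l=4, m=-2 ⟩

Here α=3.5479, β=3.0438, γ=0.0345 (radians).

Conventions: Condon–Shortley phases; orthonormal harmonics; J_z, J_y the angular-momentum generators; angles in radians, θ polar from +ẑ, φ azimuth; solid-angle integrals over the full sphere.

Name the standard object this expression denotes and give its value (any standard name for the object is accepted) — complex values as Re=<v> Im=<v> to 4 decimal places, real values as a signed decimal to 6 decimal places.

This is a Wigner D-matrix element — the rotation-matrix element ⟨l m'| R(α,β,γ) |l m⟩ in the angular-momentum basis.
D^4_{3,-2}(3.5479,3.0438,0.0345) = e^{-i·3·3.5479}·d^4_{3,-2}(3.0438)·e^{-i·-2·0.0345}. Compute d first:
Half-angle: c=0.048877, s=0.998805. N=√(5040·1·2·720)=2693.993318
k∈{0,1} keeps every argument non-negative
  k=0: (−1)^5·2693.9933/(240)·0.0489^3·0.9988^5 = -0.001303
  k=1: (−1)^6·2693.9933/(720)·0.0489^1·0.9988^7 = +0.181356
d^4_{3,-2}(3.0438) = -0.001303 +0.181356 = +0.180053
Attach z-rotation phases: D = e^{-i(3)(3.5479)}·(+0.180053)·e^{-i(-2)(0.0345)} = -0.073562+0.164340i

Wigner D-matrix element, Re=-0.0736 Im=0.1643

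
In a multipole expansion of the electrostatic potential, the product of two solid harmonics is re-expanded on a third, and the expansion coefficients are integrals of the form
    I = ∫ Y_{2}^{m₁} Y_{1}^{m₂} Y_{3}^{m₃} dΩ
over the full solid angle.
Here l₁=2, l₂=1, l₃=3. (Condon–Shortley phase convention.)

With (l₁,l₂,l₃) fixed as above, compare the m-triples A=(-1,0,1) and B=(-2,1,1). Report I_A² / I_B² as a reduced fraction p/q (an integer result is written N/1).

8/1

Same 2,1,3: normalisation and zero-m 3j drop out of the ratio.
A: Δ: 0! 4! 2! / 7! → 1/105; sum: t=0:+1/6 = 1/6; 3j²(2 1 3; -1 0 1) = Δ·Π!·Σ² = 8/105  (sign +1)
B: Δ: 0! 4! 2! / 7! → 1/105; sum: t=0:+1/48 = 1/48; 3j²(2 1 3; -2 1 1) = Δ·Π!·Σ² = 1/105  (sign +1)
I_A²/I_B² = (8/105)/(1/105) = 8/1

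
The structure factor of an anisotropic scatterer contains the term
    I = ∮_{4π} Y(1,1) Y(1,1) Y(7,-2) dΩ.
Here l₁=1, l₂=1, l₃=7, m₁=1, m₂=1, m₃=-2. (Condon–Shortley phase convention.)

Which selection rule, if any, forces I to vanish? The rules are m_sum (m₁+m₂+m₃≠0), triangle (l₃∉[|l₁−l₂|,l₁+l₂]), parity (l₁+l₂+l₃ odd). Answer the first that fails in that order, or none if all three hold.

triangle

m₁+m₂+m₃ = 1 + 1 − 2 = 0  ✓
triangle: need |l₁−l₂| ≤ l₃ ≤ l₁+l₂ = [0,2]; l₃=7 is outside  ✗
parity: l₁+l₂+l₃ = 9 is odd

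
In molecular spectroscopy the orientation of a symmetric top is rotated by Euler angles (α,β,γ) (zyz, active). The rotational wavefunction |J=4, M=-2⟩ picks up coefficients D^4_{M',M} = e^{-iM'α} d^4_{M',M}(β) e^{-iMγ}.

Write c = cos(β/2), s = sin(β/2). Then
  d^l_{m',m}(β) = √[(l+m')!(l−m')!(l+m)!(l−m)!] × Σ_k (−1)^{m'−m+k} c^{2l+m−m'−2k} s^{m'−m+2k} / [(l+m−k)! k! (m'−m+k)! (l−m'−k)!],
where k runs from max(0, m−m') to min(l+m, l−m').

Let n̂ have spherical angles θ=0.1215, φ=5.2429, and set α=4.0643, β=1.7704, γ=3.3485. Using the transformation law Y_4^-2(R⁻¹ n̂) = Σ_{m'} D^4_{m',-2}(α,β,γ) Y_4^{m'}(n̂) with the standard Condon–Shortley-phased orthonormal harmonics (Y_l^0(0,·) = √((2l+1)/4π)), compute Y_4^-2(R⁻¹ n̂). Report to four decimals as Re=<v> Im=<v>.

Need the full column D^4_{m',-2} for m'=−4..4 at α=4.0643, β=1.7704, γ=3.3485.
cos(β/2)=0.633135, sin(β/2)=0.774042
d^4_{-4,-2}: single k=2 term ⇒ +0.204213;  D = -0.116609-0.167647i
d^4_{-3,-2}: k∈[1..2] ⇒ +0.118114 -0.529613 = -0.411499;  D = -0.411164-0.016597i
d^4_{-2,-2}: k∈[0..2] ⇒ +0.025821 -0.463113 +0.865233 = +0.427941;  D = -0.271883+0.330474i
d^4_{-1,-2}: k∈[0..2] ⇒ -0.133929 +1.000875 -0.997298 = -0.130352;  D = +0.030259+0.126791i
d^4_{0,-2}: k∈[0..2] ⇒ +0.366123 -1.459257 +0.817898 = -0.275236;  D = -0.252004-0.110674i
d^4_{1,-2}: k∈[0..2] ⇒ -0.667250 +1.495947 -0.447180 = +0.381517;  D = -0.333173+0.185879i
d^4_{2,-2}: k∈[0..2] ⇒ +0.865233 -1.034569 +0.128859 = -0.040477;  D = -0.005616+0.040086i
d^4_{3,-2}: k∈[0..1] ⇒ -0.791581 +0.394376 = -0.397205;  D = -0.280336-0.281396i
d^4_{4,-2}: single k=0 term ⇒ +0.456202;  D = -0.452025+0.061591i
Y_4^{m'}(θ=0.1215,φ=5.2429) and Σ D·Y over m':
  (-0.1166-0.1676i)·(-0.0001-0.0001i)  (-0.4112-0.0166i)·(-0.0022+0.0000i)  (-0.2719+0.3305i)·(-0.0141+0.0253i)  (+0.0303+0.1268i)·(+0.1122+0.1913i)  (-0.2520-0.1107i)·(+0.7849+0.0000i)  (-0.3332+0.1859i)·(-0.1122+0.1913i)  (-0.0056+0.0401i)·(-0.0141-0.0253i)  (-0.2803-0.2814i)·(+0.0022+0.0000i)  (-0.4520+0.0616i)·(-0.0001+0.0001i)
Y_4^-2(R⁻¹ n̂) = -0.219945-0.164071i

Re=-0.2199 Im=-0.1641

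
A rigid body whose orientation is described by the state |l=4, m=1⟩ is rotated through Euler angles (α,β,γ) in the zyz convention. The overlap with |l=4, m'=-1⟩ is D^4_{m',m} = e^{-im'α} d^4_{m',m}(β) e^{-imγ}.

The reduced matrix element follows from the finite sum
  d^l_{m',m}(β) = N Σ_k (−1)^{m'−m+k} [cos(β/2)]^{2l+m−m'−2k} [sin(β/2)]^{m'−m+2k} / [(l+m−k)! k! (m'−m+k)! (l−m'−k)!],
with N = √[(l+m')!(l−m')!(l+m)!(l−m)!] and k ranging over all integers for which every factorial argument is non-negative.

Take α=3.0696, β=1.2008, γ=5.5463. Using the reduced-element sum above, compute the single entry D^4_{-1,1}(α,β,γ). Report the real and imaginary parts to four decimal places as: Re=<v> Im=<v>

First d^4_{-1,1}(β=1.2008), then the phase factors e^{-i(-1)α} and e^{-i(1)γ}:
Half-angle: c=0.825110, s=0.564973. N=√(6·120·120·6)=720.000000
Admissible k: 2..5 (factorial args all ≥0)
  k=2: (−1)^0·720.0000/(72)·0.8251^6·0.5650^2 = +1.007221
  k=3: (−1)^1·720.0000/(24)·0.8251^4·0.5650^4 = -1.416699
  k=4: (−1)^2·720.0000/(48)·0.8251^2·0.5650^6 = +0.332108
  k=5: (−1)^3·720.0000/(720)·0.8251^0·0.5650^8 = -0.010381
d^4_{-1,1}(1.2008) = +1.007221 -1.416699 +0.332108 -0.010381 = -0.087750
Phases: e^{-i·(-1)·3.0696}=-0.997410+0.071930i, e^{-i·(1)·5.5463}=+0.740565+0.671985i ⇒ D=+0.069058+0.054140i

Re=0.0691 Im=0.0541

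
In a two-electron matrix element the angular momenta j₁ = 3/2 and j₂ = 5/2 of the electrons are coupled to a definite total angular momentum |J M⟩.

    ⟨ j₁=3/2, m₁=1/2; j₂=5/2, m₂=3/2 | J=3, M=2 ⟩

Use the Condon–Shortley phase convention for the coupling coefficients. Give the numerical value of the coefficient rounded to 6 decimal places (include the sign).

-0.288675  (= −√(1/12))

√[7·1!2!4!/8! · 2!1!4!1!5!1!] = √(48)
  +(−1)^0/∏(0,1,1,4,1,0)! = 1/24  (running 1/24)
  +(−1)^1/∏(1,0,0,3,2,1)! = -1/12  (running -1/24)
⟨..|..⟩ = √(48)·(-1/24) = -0.288675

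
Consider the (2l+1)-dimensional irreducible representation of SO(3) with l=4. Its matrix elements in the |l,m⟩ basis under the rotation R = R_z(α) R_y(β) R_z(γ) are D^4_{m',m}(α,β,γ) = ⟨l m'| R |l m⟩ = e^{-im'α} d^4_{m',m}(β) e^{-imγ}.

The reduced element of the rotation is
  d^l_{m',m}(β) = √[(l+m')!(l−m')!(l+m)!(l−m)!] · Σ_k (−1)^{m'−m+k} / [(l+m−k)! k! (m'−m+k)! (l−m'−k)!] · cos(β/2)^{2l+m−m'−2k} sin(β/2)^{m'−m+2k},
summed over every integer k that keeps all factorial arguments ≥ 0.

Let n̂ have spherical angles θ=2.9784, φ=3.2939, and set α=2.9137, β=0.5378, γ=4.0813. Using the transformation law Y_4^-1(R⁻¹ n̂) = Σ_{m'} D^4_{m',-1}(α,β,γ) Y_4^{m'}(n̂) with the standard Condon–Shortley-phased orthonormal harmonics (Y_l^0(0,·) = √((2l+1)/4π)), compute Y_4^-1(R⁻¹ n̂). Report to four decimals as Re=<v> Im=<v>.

Re=0.1777 Im=0.2002

Need the full column D^4_{m',-1} for m'=−4..4 at α=2.9137, β=0.5378, γ=4.0813.
cos(β/2)=0.964064, sin(β/2)=0.265671
d^4_{-4,-1}: single k=3 term ⇒ +0.116857;  D = -0.116811-0.003288i
d^4_{-3,-1}: k∈[2..3] ⇒ +0.449773 -0.056927 = +0.392846;  D = +0.380040+0.099485i
d^4_{-2,-1}: k∈[1..3] ⇒ +0.872410 -0.331259 +0.016771 = +0.557922;  D = -0.493860-0.259576i
d^4_{-1,-1}: k∈[0..3] ⇒ +0.746184 -0.849991 +0.129099 -0.003268 = +0.022023;  D = +0.016676+0.014386i
d^4_{0,-1}: k∈[0..3] ⇒ -0.919601 +0.419014 -0.031820 +0.000403 = -0.532005;  D = +0.313896+0.429533i
d^4_{1,-1}: k∈[0..3] ⇒ +0.566661 -0.129099 +0.004902 -0.000025 = +0.442439;  D = +0.173596+0.406961i
d^4_{2,-1}: k∈[0..2] ⇒ -0.220840 +0.025156 -0.000382 = -0.196065;  D = +0.034195+0.193060i
d^4_{3,-1}: k∈[0..1] ⇒ +0.056927 -0.002594 = +0.054333;  D = -0.002856+0.054258i
d^4_{4,-1}: single k=0 term ⇒ -0.008874;  D = -0.002457+0.008527i
Y_4^{m'}(θ=2.9784,φ=3.2939) and Σ D·Y over m':
  (-0.1168-0.0033i)·(+0.0003-0.0002i)  (+0.3800+0.0995i)·(+0.0048-0.0023i)  (-0.4939-0.2596i)·(+0.0490-0.0154i)  (+0.0167+0.0144i)·(+0.2860-0.0439i)  (+0.3139+0.4295i)·(+0.7372+0.0000i)  (+0.1736+0.4070i)·(-0.2860-0.0439i)  (+0.0342+0.1931i)·(+0.0490+0.0154i)  (-0.0029+0.0543i)·(-0.0048-0.0023i)  (-0.0025+0.0085i)·(+0.0003+0.0002i)
Y_4^-1(R⁻¹ n̂) = +0.177672+0.200239i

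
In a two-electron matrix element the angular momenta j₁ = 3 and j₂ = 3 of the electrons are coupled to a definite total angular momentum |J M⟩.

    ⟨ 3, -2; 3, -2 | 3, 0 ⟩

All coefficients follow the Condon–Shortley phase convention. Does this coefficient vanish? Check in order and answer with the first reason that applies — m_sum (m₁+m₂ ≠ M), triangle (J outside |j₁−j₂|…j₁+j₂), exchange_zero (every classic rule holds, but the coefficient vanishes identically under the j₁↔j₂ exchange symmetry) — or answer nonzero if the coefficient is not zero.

m_sum

m-sum: m₁+m₂ = -2+(-2) = -4, M = 0  ✗ ⇒ coefficient is 0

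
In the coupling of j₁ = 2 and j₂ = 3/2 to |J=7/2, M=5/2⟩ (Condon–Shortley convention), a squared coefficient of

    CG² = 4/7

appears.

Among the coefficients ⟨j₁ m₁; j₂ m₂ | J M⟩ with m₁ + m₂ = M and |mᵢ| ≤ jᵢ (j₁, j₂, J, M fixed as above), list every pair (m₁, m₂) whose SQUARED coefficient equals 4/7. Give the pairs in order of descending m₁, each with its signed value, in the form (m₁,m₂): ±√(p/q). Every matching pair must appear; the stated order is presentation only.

Admissible pairs with m₁+m₂ = M = 5/2: (1,3/2), (2,1/2)
  (m₁,m₂)=(2,1/2): CG² = 3/7, CG = +√(3/7)
  (m₁,m₂)=(1,3/2): CG² = 4/7, CG = +√(4/7)   ← matches the target
Pairs with CG² = 4/7: (1,3/2): +√(4/7)

(1,3/2): +√(4/7)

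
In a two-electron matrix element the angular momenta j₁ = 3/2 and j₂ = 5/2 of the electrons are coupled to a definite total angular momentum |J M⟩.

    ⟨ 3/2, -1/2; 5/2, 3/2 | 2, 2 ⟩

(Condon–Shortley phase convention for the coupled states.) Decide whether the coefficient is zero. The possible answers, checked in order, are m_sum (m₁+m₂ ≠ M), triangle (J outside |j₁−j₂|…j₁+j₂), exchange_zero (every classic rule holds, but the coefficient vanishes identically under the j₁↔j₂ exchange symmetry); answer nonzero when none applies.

m_sum

m-sum: m₁+m₂ = -1/2+3/2 = 1, M = 2  ✗ ⇒ coefficient is 0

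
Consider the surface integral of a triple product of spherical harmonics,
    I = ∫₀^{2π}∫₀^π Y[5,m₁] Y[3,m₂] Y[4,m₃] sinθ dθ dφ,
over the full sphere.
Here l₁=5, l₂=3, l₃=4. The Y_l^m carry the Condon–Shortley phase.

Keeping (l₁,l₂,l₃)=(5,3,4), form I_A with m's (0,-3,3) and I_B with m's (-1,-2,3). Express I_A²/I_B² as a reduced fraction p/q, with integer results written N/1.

45/121

l's match ⇒ only the (l;m) 3-j factors differ between A and B.
A: triangle coeff Δ(5,3,4) = 1/180180; Σ_t [0,0]: t=0:+1/5760 = 1/5760; (3j)²=5/572 [(5 3 4; 0 -3 3)], sign=-1
B: triangle coeff Δ(5,3,4) = 1/180180; Σ_t [0,1]: t=0:+1/17280 t=1:−1/1440 = -11/17280; (3j)²=11/468 [(5 3 4; -1 -2 3)], sign=+1
I_A²/I_B² = (5/572)/(11/468) = 45/121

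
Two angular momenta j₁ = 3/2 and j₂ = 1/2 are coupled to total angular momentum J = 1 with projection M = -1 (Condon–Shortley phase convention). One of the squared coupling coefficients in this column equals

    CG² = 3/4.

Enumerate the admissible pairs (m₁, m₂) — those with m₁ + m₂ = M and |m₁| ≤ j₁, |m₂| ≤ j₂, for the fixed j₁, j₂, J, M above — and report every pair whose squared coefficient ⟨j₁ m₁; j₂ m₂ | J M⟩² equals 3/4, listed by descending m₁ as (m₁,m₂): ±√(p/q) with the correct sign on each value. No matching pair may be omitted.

(-3/2,1/2): −√(3/4)

Admissible pairs with m₁+m₂ = M = -1: (-3/2,1/2), (-1/2,-1/2)
  (m₁,m₂)=(-1/2,-1/2): CG² = 1/4, CG = +√(1/4)
  (m₁,m₂)=(-3/2,1/2): CG² = 3/4, CG = −√(3/4)   ← matches the target
Pairs with CG² = 3/4: (-3/2,1/2): −√(3/4)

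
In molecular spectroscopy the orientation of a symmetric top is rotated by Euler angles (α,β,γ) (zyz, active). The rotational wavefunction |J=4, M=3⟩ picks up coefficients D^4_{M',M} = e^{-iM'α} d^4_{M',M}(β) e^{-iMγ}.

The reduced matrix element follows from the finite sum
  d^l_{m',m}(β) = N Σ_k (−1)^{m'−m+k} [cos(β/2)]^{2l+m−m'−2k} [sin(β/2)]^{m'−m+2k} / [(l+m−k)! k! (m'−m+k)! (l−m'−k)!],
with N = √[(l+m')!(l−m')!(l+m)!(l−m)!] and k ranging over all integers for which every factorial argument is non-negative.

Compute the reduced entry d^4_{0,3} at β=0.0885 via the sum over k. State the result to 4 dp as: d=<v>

d^4_{0,3}(β=0.0885) via the finite sum:
Half-angle: c=0.999021, s=0.044236. N=√(24·24·5040·1)=1703.830978
The bounds max(0,m−m')=3 and min(l+m,l−m')=4 give 2 terms
  k=3: (−1)^0·1703.8310/(144)·0.9990^5·0.0442^3 = +0.001019
  k=4: (−1)^1·1703.8310/(144)·0.9990^3·0.0442^5 = -0.000002
d^4_{0,3}(0.0885) = +0.001019 -0.000002 = +0.001017

d=0.0010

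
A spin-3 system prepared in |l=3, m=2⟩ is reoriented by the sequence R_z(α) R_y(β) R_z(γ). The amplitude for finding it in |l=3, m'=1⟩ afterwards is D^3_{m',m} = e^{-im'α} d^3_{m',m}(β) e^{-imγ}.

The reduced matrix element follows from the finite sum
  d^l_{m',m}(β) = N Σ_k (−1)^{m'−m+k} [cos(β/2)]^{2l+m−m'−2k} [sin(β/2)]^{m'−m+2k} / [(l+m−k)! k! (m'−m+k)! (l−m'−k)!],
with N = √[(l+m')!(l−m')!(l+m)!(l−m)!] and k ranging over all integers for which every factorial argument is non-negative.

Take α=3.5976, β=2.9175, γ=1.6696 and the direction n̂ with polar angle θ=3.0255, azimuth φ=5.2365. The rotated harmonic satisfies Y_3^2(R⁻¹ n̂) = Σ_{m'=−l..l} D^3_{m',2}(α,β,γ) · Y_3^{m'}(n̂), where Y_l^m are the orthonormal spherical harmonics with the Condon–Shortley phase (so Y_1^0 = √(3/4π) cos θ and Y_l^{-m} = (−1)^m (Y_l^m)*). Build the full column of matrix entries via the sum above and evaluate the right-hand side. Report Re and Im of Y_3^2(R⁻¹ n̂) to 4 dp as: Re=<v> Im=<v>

Re=-0.0478 Im=-0.0436

Need the full column D^3_{m',2} for m'=−3..3 at α=3.5976, β=2.9175, γ=1.6696.
cos(β/2)=0.111812, sin(β/2)=0.993729
d^3_{-3,2}: single k=5 term ⇒ +0.265402;  D = +0.103446+0.244412i
d^3_{-2,2}: k∈[4..5] ⇒ +0.060956 -0.962961 = -0.902005;  D = +0.681448+0.590966i
d^3_{-1,2}: k∈[3..4] ⇒ +0.008676 -0.342633 = -0.333957;  D = -0.322870-0.085337i
d^3_{0,2}: k∈[2..3] ⇒ +0.000845 -0.066774 = -0.065929;  D = +0.064646-0.012943i
d^3_{1,2}: k∈[1..2] ⇒ +0.000055 -0.008676 = -0.008621;  D = -0.006844+0.005242i
d^3_{2,2}: k∈[0..1] ⇒ +0.000002 -0.000772 = -0.000770;  D = +0.000343-0.000689i
d^3_{3,2}: single k=0 term ⇒ -0.000043;  D = -0.000000+0.000043i
Y_3^{m'}(θ=3.0255,φ=5.2365) and Σ D·Y over m':
  (+0.1034+0.2444i)·(-0.0006+0.0000i)  (+0.6814+0.5910i)·(+0.0068-0.0118i)  (-0.3229-0.0853i)·(+0.0737+0.1275i)  (+0.0646-0.0129i)·(-0.7165+0.0000i)  (-0.0068+0.0052i)·(-0.0737+0.1275i)  (+0.0003-0.0007i)·(+0.0068+0.0118i)  (-0.0000+0.0000i)·(+0.0006+0.0000i)
Y_3^2(R⁻¹ n̂) = -0.047841-0.043611i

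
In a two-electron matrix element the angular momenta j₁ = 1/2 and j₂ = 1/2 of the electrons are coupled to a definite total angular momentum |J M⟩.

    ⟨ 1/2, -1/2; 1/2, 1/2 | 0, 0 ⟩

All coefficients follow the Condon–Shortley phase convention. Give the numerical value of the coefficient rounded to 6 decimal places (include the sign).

j₁+j₂−J=1  J+j₁−j₂=0  J−j₁+j₂=0  j₁+j₂+J+1=2
(j₁±m₁, j₂±m₂, J±M) = (0,1,1,0,0,0)
P² = 1/2
sum k=1..1:
  [1] −1/1 = -1
S = -1
C² = P²·S² = 1/2 ; C = -0.707107

-0.707107  (= −√(1/2))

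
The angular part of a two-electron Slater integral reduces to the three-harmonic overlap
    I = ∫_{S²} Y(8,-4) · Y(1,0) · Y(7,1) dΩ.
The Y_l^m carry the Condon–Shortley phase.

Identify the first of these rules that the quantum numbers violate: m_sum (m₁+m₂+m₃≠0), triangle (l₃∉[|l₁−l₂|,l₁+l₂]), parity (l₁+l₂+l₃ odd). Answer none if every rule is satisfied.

m_sum

azimuthal sum: -4 + 0 + 1 = -3  ✗
7 ≤ 7 ≤ 9 (triangle on l)
L = 8 + 1 + 7 = 16 (even)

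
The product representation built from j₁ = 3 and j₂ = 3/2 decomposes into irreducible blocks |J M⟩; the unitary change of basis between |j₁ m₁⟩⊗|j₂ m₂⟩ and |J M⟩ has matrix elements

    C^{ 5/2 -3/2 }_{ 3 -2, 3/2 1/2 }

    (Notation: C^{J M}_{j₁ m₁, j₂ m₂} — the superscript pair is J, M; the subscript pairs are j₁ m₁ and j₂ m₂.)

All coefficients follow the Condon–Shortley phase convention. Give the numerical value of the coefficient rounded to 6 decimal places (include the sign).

j₁+j₂−J=2  J+j₁−j₂=4  J−j₁+j₂=1  j₁+j₂+J+1=8
(j₁±m₁, j₂±m₂, J±M) = (1,5,2,1,1,4)
P² = 288/7
sum k=1..2:
  [1] −1/24 = -1/24
  [2] +1/12 = 1/12
S = 1/24
C² = P²·S² = 1/14 ; C = +0.267261

+0.267261  (= +√(1/14))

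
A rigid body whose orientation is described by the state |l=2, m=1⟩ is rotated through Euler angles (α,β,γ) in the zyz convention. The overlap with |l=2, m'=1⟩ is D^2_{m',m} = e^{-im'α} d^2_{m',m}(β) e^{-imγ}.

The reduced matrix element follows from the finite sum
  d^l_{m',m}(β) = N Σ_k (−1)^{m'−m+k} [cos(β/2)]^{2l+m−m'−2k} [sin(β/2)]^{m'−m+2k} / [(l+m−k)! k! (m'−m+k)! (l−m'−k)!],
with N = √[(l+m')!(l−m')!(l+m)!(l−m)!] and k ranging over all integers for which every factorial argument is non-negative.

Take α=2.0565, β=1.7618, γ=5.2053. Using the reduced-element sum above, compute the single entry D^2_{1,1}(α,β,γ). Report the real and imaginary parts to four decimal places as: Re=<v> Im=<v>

First d^2_{1,1}(β=1.7618), then the phase factors e^{-i(1)α} and e^{-i(1)γ}:
c=cos(1.761800/2)=0.636457, s=sin(1.761800/2)=0.771312; N=√[6·1·6·1]=6.000000
k∈{0,1} keeps every argument non-negative
  k=0: (−1)^0·6.0000/(6)·0.6365^4·0.7713^0 = +0.164088
  k=1: (−1)^1·6.0000/(2)·0.6365^2·0.7713^2 = -0.722969
d^2_{1,1}(1.7618) = +0.164088 -0.722969 = -0.558881
D = (-0.466831-0.884347i)·(-0.558881)·(+0.473192+0.880959i) = -0.311952+0.463718i

Re=-0.3120 Im=0.4637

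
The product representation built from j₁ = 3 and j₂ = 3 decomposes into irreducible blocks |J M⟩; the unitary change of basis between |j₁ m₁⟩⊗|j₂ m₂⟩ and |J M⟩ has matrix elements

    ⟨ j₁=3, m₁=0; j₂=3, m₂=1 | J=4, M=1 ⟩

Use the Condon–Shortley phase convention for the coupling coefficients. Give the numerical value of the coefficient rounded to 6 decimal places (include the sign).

−√(15/154) = -0.312094

j₁+j₂−J=2  J+j₁−j₂=4  J−j₁+j₂=4  j₁+j₂+J+1=11
(j₁±m₁, j₂±m₂, J±M) = (3,3,4,2,5,3)
P² = 124416/385
sum k=0..2:
  [0] +1/288 = 1/288
  [1] −1/24 = -1/24
  [2] +1/48 = 1/48
S = -5/288
C² = P²·S² = 15/154 ; C = -0.312094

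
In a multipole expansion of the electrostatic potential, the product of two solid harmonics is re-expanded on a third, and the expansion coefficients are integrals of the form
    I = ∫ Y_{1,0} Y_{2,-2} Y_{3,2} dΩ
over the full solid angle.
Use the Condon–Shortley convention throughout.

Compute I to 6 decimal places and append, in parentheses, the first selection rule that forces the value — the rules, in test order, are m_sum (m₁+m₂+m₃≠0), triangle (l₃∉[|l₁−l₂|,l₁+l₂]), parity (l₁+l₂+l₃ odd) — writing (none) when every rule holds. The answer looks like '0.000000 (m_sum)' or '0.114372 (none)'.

Checks pass: Σm=0; 6 even; l₃=3∈[1,3].
(2·1+1)(2·2+1)(2·3+1) = 105
Δ: 0! 2! 4! / 7! → 1/105
sum: t=0:+1/4 = 1/4
3j²(1 2 3; 0 0 0) = Δ·Π!·Σ² = 3/35  (sign -1)
sum: t=0:+1/24 = 1/24
3j²(1 2 3; 0 -2 2) = Δ·Π!·Σ² = 1/21  (sign -1)
combine: 4πI² = 105·3/35·1/21 = 3/7
take √, sign +1: I = 0.18467439
No selection rule forces the value: the integral is nonzero (none).

0.184674 (none)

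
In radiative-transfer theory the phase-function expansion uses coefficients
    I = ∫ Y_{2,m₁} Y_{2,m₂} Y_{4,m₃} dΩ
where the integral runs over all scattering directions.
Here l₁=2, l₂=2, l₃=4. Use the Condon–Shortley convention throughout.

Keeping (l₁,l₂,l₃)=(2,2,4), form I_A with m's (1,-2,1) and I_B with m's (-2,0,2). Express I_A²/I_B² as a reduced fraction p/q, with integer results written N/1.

1/3

l's match ⇒ only the (l;m) 3-j factors differ between A and B.
A: triangle coeff Δ(2,2,4) = 1/630; Σ_t [0,0]: t=0:+1/144 = 1/144; (3j)²=1/126 [(2 2 4; 1 -2 1)], sign=-1
B: triangle coeff Δ(2,2,4) = 1/630; Σ_t [0,0]: t=0:+1/96 = 1/96; (3j)²=1/42 [(2 2 4; -2 0 2)], sign=+1
I_A²/I_B² = (1/126)/(1/42) = 1/3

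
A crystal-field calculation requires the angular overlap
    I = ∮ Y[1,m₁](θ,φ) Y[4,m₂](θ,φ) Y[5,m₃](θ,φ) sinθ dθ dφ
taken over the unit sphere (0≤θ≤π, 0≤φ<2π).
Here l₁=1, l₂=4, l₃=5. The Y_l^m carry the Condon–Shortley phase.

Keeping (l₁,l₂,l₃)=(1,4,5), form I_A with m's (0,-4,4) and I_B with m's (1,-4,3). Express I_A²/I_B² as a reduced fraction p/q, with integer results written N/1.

l's match ⇒ only the (l;m) 3-j factors differ between A and B.
A: triangle coeff Δ(1,4,5) = 1/495; Σ_t [0,0]: t=0:+1/40320 = 1/40320; (3j)²=1/55 [(1 4 5; 0 -4 4)], sign=-1
B: triangle coeff Δ(1,4,5) = 1/495; Σ_t [0,0]: t=0:+1/80640 = 1/80640; (3j)²=1/495 [(1 4 5; 1 -4 3)], sign=+1
I_A²/I_B² = (1/55)/(1/495) = 9/1

9/1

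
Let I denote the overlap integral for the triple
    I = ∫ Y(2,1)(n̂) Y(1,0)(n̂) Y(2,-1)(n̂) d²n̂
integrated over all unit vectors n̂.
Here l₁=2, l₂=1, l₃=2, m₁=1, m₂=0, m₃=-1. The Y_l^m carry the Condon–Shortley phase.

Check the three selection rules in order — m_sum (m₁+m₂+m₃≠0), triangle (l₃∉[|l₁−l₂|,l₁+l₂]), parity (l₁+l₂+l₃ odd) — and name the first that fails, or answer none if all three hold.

parity

azimuthal sum: 1 + 0 − 1 = 0  ✓
1 ≤ 2 ≤ 3 (triangle on l)  ✓
L = 2 + 1 + 2 = 5 (odd)  ✗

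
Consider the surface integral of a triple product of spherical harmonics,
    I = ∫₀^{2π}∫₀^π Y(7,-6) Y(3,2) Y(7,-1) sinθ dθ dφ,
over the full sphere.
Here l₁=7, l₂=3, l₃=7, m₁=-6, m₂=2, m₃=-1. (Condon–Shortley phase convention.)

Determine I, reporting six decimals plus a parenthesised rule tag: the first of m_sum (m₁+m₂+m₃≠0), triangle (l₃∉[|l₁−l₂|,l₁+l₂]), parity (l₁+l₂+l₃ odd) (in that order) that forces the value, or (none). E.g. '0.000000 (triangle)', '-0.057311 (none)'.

0.000000 (m_sum)

-6 + 2 − 1 = -5 ≠ 0: azimuthal integral kills it; I = 0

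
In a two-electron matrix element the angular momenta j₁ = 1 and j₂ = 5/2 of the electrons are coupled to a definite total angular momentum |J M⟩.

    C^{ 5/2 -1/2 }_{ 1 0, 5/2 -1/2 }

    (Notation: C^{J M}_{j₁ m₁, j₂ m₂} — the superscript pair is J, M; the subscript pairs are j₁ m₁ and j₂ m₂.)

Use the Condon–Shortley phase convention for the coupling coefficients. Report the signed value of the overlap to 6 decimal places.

√[6·1!1!4!/7! · 1!1!2!3!2!3!] = √(144/35)
  +(−1)^0/∏(0,1,1,2,0,2)! = 1/4  (running 1/4)
  +(−1)^1/∏(1,0,0,1,1,3)! = -1/6  (running 1/12)
⟨..|..⟩ = √(144/35)·(1/12) = +0.169031

+√(1/35) = +0.169031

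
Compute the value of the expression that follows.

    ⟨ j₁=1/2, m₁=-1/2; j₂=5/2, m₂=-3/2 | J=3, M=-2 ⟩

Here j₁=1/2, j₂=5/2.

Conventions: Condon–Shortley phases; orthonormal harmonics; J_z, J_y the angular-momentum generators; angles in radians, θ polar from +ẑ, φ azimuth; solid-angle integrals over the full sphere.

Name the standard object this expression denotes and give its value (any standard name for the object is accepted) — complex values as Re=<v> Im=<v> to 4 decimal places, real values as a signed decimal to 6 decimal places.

This is a Clebsch–Gordan (vector-coupling) coefficient.
triangle: 0!·1!·5!/7! = 120/5040
(j±m)!: 0!·1!·1!·4!·1!·5! = 2880
prefactor² = (2J+1)·Δ·N² = 480
  k=0: +1/(0!·0!·1!·1!·0!·4!) = 1/24
Σ = 1/24  ⇒  CG² = 480·(1/24)² = 5/6
CG = +√(5/6) = +0.912871

Clebsch–Gordan coefficient, +√(5/6) ≈ +0.912871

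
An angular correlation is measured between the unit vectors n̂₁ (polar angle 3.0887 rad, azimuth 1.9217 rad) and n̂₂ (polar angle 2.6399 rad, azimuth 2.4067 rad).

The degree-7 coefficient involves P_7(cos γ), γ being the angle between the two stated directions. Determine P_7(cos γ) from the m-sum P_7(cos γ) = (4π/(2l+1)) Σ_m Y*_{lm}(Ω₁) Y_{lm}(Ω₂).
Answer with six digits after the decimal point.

-0.374060

Addition theorem: P_7(cos γ) = (4π/15) Σ_m Y*_{lm}(Ω₁) Y_{lm}(Ω₂), m = −7…7:
  [-7]  conj(Y_{7,-7})(Ω₁) = (0.000000, 0.000000) ; Y_{7,-7}(Ω₂) = (-0.001245, 0.002702) ; Δ = (-0.000000, 0.000000)
  [-6]  conj(Y_{7,-6})(Ω₁) = (-0.000000, 0.000000) ; Y_{7,-6}(Ω₂) = (0.006056, 0.019368) ; Δ = (-0.000000, -0.000000)
  [-5]  conj(Y_{7,-5})(Ω₁) = (-0.000002, -0.000000) ; Y_{7,-5}(Ω₂) = (0.073115, 0.043122) ; Δ = (-0.000000, -0.000000)
  [-4]  conj(Y_{7,-4})(Ω₁) = (-0.000009, -0.000056) ; Y_{7,-4}(Ω₂) = (0.235787, -0.048293) ; Δ = (-0.000005, -0.000013)
  [-3]  conj(Y_{7,-3})(Ω₁) = (0.001127, -0.000643) ; Y_{7,-3}(Ω₂) = (0.267964, -0.364539) ; Δ = (0.000068, -0.000583)
  [-2]  conj(Y_{7,-2})(Ω₁) = (0.015844, 0.013394) ; Y_{7,-2}(Ω₂) = (-0.047811, -0.471709) ; Δ = (0.005561, -0.008114)
  [-1]  conj(Y_{7,-1})(Ω₁) = (-0.072897, 0.199142) ; Y_{7,-1}(Ω₂) = (-0.026092, -0.023581) ; Δ = (0.006598, -0.003477)
  [+0]  conj(Y_{7,0})(Ω₁) = (-1.050169, -0.000000) ; Y_{7,0}(Ω₂) = (0.448446, 0.000000) ; Δ = (-0.470944, -0.000000)
  [+1]  conj(Y_{7,1})(Ω₁) = (0.072897, 0.199142) ; Y_{7,1}(Ω₂) = (0.026092, -0.023581) ; Δ = (0.006598, 0.003477)
  [+2]  conj(Y_{7,2})(Ω₁) = (0.015844, -0.013394) ; Y_{7,2}(Ω₂) = (-0.047811, 0.471709) ; Δ = (0.005561, 0.008114)
  [+3]  conj(Y_{7,3})(Ω₁) = (-0.001127, -0.000643) ; Y_{7,3}(Ω₂) = (-0.267964, -0.364539) ; Δ = (0.000068, 0.000583)
  [+4]  conj(Y_{7,4})(Ω₁) = (-0.000009, 0.000056) ; Y_{7,4}(Ω₂) = (0.235787, 0.048293) ; Δ = (-0.000005, 0.000013)
  [+5]  conj(Y_{7,5})(Ω₁) = (0.000002, -0.000000) ; Y_{7,5}(Ω₂) = (-0.073115, 0.043122) ; Δ = (-0.000000, 0.000000)
  [+6]  conj(Y_{7,6})(Ω₁) = (-0.000000, -0.000000) ; Y_{7,6}(Ω₂) = (0.006056, -0.019368) ; Δ = (-0.000000, 0.000000)
  [+7]  conj(Y_{7,7})(Ω₁) = (-0.000000, 0.000000) ; Y_{7,7}(Ω₂) = (0.001245, 0.002702) ; Δ = (-0.000000, -0.000000)
Σ over m = (-0.446501, -0.000000); ×(4π/15) → (-0.374060, -0.000000). Real part: -0.374060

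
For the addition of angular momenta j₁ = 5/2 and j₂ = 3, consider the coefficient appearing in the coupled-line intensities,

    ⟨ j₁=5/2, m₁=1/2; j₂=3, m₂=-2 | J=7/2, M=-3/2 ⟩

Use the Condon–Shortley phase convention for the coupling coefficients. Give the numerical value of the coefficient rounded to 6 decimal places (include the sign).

triangle: 2!×3!×4!/10! = 288/3628800
(j±m)!: 3!×2!×1!×5!×2!×5! = 345600
prefactor² = (2J+1)×Δ×N² = 1536/7
  k=0: +1/(0!×2!×2!×1!×1!×3!) = 1/24
  k=1: −1/(1!×1!×1!×0!×2!×4!) = -1/48
Σ = 1/48  ⇒  CG² = 1536/7×(1/48)² = 2/21
CG = +√(2/21) = +0.308607

+0.308607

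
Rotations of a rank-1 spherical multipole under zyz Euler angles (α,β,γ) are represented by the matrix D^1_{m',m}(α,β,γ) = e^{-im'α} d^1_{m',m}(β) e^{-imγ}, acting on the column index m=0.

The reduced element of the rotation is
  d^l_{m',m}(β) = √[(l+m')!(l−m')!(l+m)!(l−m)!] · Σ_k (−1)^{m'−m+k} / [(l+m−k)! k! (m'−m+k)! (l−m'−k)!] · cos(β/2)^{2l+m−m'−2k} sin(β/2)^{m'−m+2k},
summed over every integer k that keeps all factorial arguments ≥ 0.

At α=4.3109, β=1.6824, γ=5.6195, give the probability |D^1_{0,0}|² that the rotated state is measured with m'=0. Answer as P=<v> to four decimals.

Split into d^1_{0,0}(β=1.6824) × two z-phases.
With c≡cos(β/2)=0.666569 and s≡sin(β/2)=0.745444, N=[1·1·1·1]^{1/2}=1.000000
k: max(0,(0)−(0))=0 … min(1+(0),1−(0))=1
  k=0: (−1)^0·1.0000/(1)·0.6666^2·0.7454^0 = +0.444314
  k=1: (−1)^1·1.0000/(1)·0.6666^0·0.7454^2 = -0.555686
d^1_{0,0}(1.6824) = +0.444314 -0.555686 = -0.111372
|D^1_{0,0}|² = |d^1_{0,0}(β)|² = (-0.111372)² = 0.012404 (the z-rotation phases have unit modulus)

P=0.0124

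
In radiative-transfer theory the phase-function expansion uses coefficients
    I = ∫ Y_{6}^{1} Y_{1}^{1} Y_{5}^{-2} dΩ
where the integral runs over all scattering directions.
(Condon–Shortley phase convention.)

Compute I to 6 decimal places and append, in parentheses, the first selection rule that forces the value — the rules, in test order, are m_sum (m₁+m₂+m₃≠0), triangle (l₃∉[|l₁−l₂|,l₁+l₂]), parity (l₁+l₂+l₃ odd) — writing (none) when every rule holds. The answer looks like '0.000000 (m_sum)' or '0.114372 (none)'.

m-sum 0 ✓  L=12 even ✓  5≤5≤7 ✓
Π(2lᵢ+1) = 13×3×11 = 429
triangle coeff Δ(6,1,5) = 1/858
Σ_t [1,1]: t=1:−1/14400 = -1/14400
(3j)²=6/143 [(6 1 5; 0 0 0)], sign=+1
Σ_t [2,2]: t=2:+1/60480 = 1/60480
(3j)²=5/429 [(6 1 5; 1 1 -2)], sign=-1
⇒ 4πI² = 30/143
I = (-1)√(30/143/(4π)) = -0.12920749
No selection rule forces the value: the integral is nonzero (none).

-0.129207 (none)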